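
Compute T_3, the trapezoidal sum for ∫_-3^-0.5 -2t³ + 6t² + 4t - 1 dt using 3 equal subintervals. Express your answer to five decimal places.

78.99306

Δt = (-0.5 − (-3))/3 = 5/6.
f(-3) = 95, f(-13/6) = 4195/108, f(-4/3) = 245/27, f(-0.5) = -1.25.
T_3 = (Δt/2)·[f(t_0) + 2f(t_1) + 2f(t_2) + f(t_3)].
Sum ≈ 78.99306.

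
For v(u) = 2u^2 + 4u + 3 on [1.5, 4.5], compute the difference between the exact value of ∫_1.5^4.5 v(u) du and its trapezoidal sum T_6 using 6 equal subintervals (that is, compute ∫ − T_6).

Exact integral: ∫_1.5^4.5 v(u) du = 103.5.
T_6 = 103.75.
Error = 103.5 − 103.75 = -0.25.

-0.25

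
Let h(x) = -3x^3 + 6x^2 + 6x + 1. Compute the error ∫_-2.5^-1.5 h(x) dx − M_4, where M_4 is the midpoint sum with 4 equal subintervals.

0.125

Exact integral: ∫_-2.5^-1.5 h(x) dx = 39.
M_4 = 38.875.
Error = 39 − 38.875 = 0.125.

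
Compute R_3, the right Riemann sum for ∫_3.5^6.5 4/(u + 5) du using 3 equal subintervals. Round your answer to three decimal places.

Δu = (6.5 − 3.5)/3 = 1.
Right endpoints: 4.5, 5.5, 6.5.
f(4.5) = 8/19, f(5.5) = 8/21, f(6.5) = 8/23.
Sum = Δu · [f(4.5) + f(5.5) + f(6.5)].
Sum ≈ 1.150.

1.150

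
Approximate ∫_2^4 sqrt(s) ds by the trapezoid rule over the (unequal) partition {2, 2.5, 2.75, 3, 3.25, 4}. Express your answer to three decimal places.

3.445

Subinterval widths: 0.5, 0.25, 0.25, 0.25, 0.75.
f(2) ≈ 1.414, f(2.5) ≈ 1.581, f(2.75) ≈ 1.658, f(3) ≈ 1.732, f(3.25) ≈ 1.803, f(4) ≈ 2.000.
On each subinterval the trapezoid contributes (Δs_i/2)·[f(s_{i-1}) + f(s_i)].
Sum ≈ 3.445.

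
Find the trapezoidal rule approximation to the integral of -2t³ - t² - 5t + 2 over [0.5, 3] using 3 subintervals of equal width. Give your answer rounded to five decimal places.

-69.62963

Δt = (3 − 0.5)/3 = 5/6.
f(0.5) = -1, f(4/3) = -302/27, f(13/6) = -1829/54, f(3) = -76.
T_3 = (Δt/2)·[f(t_0) + 2f(t_1) + 2f(t_2) + f(t_3)].
Sum ≈ -69.62963.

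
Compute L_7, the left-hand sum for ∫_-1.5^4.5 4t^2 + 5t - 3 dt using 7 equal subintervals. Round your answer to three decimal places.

Δt = (4.5 − (-1.5))/7 = 6/7.
Left endpoints: -1.5, -9/14, 3/14, 15/14, 27/14, 39/14, 51/14.
f(-1.5) = -1.5, f(-9/14) = -447/98, f(3/14) = -171/98, f(15/14) = 681/98, f(27/14) = 2109/98, f(39/14) = 4113/98, f(51/14) = 6693/98.
Sum = Δt · [f(-1.5) + f(-9/14) + f(3/14) + ...].
Sum ≈ 112.224.

112.224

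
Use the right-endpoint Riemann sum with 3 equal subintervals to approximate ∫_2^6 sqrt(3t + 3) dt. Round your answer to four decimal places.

16.4150

Δt = (6 − 2)/3 = 4/3.
Right endpoints: 10/3, 14/3, 6.
f(10/3) ≈ 3.6056, f(14/3) ≈ 4.1231, f(6) ≈ 4.5826.
Sum = Δt · [f(10/3) + f(14/3) + f(6)].
Sum ≈ 16.4150.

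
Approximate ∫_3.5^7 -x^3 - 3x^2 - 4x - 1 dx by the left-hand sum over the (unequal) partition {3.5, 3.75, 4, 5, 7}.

Subinterval widths: 0.25, 0.25, 1, 2.
Left endpoints: 3.5, 3.75, 4, 5.
f(3.5) = -94.625, f(3.75) = -110.921875, f(4) = -129, f(5) = -221.
Sum = Σ Δx_i · f(x_i).
Sum = -622.38671875.

-622.38671875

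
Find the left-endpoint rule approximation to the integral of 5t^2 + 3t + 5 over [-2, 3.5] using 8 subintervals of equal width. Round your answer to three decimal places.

Δt = (3.5 − (-2))/8 = 0.6875.
Left endpoints: -2, -1.3125, -0.625, 0.0625, 0.75, 1.4375, 2.125, 2.8125.
f(-2) = 19, f(-1.3125) = 9.67578125, f(-0.625) = 5.078125, f(0.0625) = 5.20703125, f(0.75) = 10.0625, f(1.4375) = 19.64453125, f(2.125) = 33.953125, f(2.8125) = 52.98828125.
Sum = Δt · [f(-2) + f(-1.3125) + f(-0.625) + ...].
Sum ≈ 106.981.

106.981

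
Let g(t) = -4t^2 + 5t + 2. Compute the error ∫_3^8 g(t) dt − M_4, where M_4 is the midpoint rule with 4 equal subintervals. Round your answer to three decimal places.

Exact integral: ∫_3^8 g(t) dt ≈ -499.16667.
M_4 = -496.5625.
Error ≈ -499.16667 − (-496.5625) ≈ -2.604.

-2.604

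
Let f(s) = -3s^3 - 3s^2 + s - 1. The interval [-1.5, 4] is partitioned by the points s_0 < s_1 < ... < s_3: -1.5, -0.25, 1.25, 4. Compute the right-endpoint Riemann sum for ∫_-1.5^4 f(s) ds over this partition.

-668.93359375

Subinterval widths: 1.25, 1.5, 2.75.
Right endpoints: -0.25, 1.25, 4.
f(-0.25) = -1.390625, f(1.25) = -10.296875, f(4) = -237.
Sum = Σ Δs_i · f(s_i).
Sum = -668.93359375.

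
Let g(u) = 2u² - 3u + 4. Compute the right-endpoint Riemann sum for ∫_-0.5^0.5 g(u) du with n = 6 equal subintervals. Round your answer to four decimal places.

3.9259

Δu = (0.5 − (-0.5))/6 = 1/6.
Right endpoints: -1/3, -1/6, 0, 1/6, 1/3, 0.5.
g(-1/3) = 47/9, g(-1/6) = 41/9, g(0) = 4, g(1/6) = 32/9, g(1/3) = 29/9, g(0.5) = 3.
Sum = Δu · [g(-1/3) + g(-1/6) + g(0) + ...].
Sum ≈ 3.9259.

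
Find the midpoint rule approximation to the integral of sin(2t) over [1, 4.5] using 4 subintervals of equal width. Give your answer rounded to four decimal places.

0.2821

Δt = (4.5 − 1)/4 = 0.875.
Midpoints: 1.4375, 2.3125, 3.1875, 4.0625.
f(1.4375) ≈ 0.2634, f(2.3125) ≈ -0.9962, f(3.1875) ≈ 0.0917, f(4.0625) ≈ 0.9635.
Sum = Δt · [f(1.4375) + f(2.3125) + f(3.1875) + f(4.0625)].
Sum ≈ 0.2821.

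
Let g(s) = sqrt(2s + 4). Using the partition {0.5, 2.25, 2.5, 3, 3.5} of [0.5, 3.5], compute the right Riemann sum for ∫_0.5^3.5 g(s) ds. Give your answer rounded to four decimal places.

Subinterval widths: 1.75, 0.25, 0.5, 0.5.
Right endpoints: 2.25, 2.5, 3, 3.5.
g(2.25) ≈ 2.9155, g(2.5) ≈ 3.0000, g(3) ≈ 3.1623, g(3.5) ≈ 3.3166.
Sum = Σ Δs_i · g(s_i).
Sum ≈ 9.0915.

9.0915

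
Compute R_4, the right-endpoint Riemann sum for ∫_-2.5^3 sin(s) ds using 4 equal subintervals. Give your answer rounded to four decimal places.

Δs = (3 − (-2.5))/4 = 1.375.
Right endpoints: -1.125, 0.25, 1.625, 3.
f(-1.125) ≈ -0.9023, f(0.25) ≈ 0.2474, f(1.625) ≈ 0.9985, f(3) ≈ 0.1411.
Sum = Δs · [f(-1.125) + f(0.25) + f(1.625) + f(3)].
Sum ≈ 0.6666.

0.6666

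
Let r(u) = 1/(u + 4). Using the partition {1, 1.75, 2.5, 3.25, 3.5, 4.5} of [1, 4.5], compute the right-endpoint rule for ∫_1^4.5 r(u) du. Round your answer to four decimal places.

Subinterval widths: 0.75, 0.75, 0.75, 0.25, 1.
Right endpoints: 1.75, 2.5, 3.25, 3.5, 4.5.
r(1.75) = 4/23, r(2.5) = 2/13, r(3.25) = 4/29, r(3.5) = 2/15, r(4.5) = 2/17.
Sum = Σ Δu_i · r(u_i).
Sum ≈ 0.5002.

0.5002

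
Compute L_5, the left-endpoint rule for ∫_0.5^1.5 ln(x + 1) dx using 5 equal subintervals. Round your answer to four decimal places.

0.6306

Δx = (1.5 − 0.5)/5 = 0.2.
Left endpoints: 0.5, 0.7, 0.9, 1.1, 1.3.
f(0.5) ≈ 0.4055, f(0.7) ≈ 0.5306, f(0.9) ≈ 0.6419, f(1.1) ≈ 0.7419, f(1.3) ≈ 0.8329.
Sum = Δx · [f(0.5) + f(0.7) + f(0.9) + f(1.1) + f(1.3)].
Sum ≈ 0.6306.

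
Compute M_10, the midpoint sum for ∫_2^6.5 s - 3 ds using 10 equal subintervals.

Δs = (6.5 − 2)/10 = 0.45.
Midpoints: 2.225, 2.675, 3.125, 3.575, 4.025, 4.475, 4.925, 5.375, 5.825, 6.275.
f(2.225) = -0.775, f(2.675) = -0.325, f(3.125) = 0.125, f(3.575) = 0.575, f(4.025) = 1.025, f(4.475) = 1.475, f(4.925) = 1.925, f(5.375) = 2.375, f(5.825) = 2.825, f(6.275) = 3.275.
Sum = Δs · [f(2.225) + f(2.675) + f(3.125) + ...].
Sum = 5.625.

5.625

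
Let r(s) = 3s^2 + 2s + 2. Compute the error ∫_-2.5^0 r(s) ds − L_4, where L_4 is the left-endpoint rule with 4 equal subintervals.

Exact integral: ∫_-2.5^0 r(s) ds = 14.375.
L_4 = 19.16015625.
Error = 14.375 − 19.16015625 = -4.78515625.

-4.78515625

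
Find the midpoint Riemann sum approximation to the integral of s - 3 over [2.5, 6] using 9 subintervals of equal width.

Δs = (6 − 2.5)/9 = 7/18.
Midpoints: 97/36, 37/12, 125/36, 139/36, 4.25, 167/36, 181/36, 65/12, 209/36.
f(97/36) = -11/36, f(37/12) = 1/12, f(125/36) = 17/36, f(139/36) = 31/36, f(4.25) = 1.25, f(167/36) = 59/36, f(181/36) = 73/36, f(65/12) = 29/12, f(209/36) = 101/36.
Sum = Δs · [f(97/36) + f(37/12) + f(125/36) + ...].
Sum = 4.375.

4.375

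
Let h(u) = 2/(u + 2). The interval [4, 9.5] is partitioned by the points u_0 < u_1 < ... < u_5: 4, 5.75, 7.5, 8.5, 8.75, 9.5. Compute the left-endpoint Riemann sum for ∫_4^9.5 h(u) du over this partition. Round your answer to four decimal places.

Subinterval widths: 1.75, 1.75, 1, 0.25, 0.75.
Left endpoints: 4, 5.75, 7.5, 8.5, 8.75.
h(4) = 1/3, h(5.75) = 8/31, h(7.5) = 4/19, h(8.5) = 4/21, h(8.75) = 8/43.
Sum = Σ Δu_i · h(u_i).
Sum ≈ 1.4326.

1.4326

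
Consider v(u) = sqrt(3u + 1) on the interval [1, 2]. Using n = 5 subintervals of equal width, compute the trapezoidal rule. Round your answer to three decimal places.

2.337

Δu = (2 − 1)/5 = 0.2.
v(1) ≈ 2.000, v(1.2) ≈ 2.145, v(1.4) ≈ 2.280, v(1.6) ≈ 2.408, v(1.8) ≈ 2.530, v(2) ≈ 2.646.
T_5 = (Δu/2)·[v(u_0) + 2v(u_1) + ... + 2v(u_{4}) + v(u_5)].
Sum ≈ 2.337.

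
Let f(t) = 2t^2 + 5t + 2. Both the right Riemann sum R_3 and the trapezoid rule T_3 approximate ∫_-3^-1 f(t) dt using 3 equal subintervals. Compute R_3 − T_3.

-2

R_3 ≈ -0.370370.
T_3 ≈ 1.629630.
R_3 − T_3 = -2.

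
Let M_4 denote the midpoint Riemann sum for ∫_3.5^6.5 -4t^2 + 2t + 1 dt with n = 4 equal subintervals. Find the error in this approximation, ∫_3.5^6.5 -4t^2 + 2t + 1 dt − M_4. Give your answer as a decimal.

-0.5625

Exact integral: ∫_3.5^6.5 f(t) dt = -276.
M_4 = -275.4375.
Error = -276 − (-275.4375) = -0.5625.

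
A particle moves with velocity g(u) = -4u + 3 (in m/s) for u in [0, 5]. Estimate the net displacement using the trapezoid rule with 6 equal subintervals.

Δu = (5 − 0)/6 = 5/6.
g(0) = 3, g(5/6) = -1/3, g(5/3) = -11/3, g(2.5) = -7, g(10/3) = -31/3, g(25/6) = -41/3, g(5) = -17.
T_6 = (Δu/2)·[g(u_0) + 2g(u_1) + ... + 2g(u_{5}) + g(u_6)].
Sum = -35.

-35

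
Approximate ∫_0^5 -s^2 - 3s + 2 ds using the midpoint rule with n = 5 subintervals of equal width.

Δs = (5 − 0)/5 = 1.
Midpoints: 0.5, 1.5, 2.5, 3.5, 4.5.
f(0.5) = 0.25, f(1.5) = -4.75, f(2.5) = -11.75, f(3.5) = -20.75, f(4.5) = -31.75.
Sum = Δs · [f(0.5) + f(1.5) + f(2.5) + f(3.5) + f(4.5)].
Sum = -68.75.

-68.75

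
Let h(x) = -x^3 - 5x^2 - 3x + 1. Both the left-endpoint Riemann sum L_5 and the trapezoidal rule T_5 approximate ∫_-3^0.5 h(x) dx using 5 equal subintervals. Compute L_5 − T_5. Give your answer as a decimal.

L_5 = -10.85.
T_5 = -8.70625.
L_5 − T_5 = -2.14375.

-2.14375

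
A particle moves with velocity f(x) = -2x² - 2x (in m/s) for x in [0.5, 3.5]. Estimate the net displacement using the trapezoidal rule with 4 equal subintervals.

-41.0625

Δx = (3.5 − 0.5)/4 = 0.75.
f(0.5) = -1.5, f(1.25) = -5.625, f(2) = -12, f(2.75) = -20.625, f(3.5) = -31.5.
T_4 = (Δx/2)·[f(x_0) + 2f(x_1) + 2f(x_2) + 2f(x_3) + f(x_4)].
Sum = -41.0625.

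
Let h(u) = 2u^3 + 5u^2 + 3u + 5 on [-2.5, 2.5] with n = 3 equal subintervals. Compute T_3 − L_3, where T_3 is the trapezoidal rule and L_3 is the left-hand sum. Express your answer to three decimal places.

64.583

T_3 ≈ 88.65741.
L_3 ≈ 24.07407.
T_3 − L_3 ≈ 64.583.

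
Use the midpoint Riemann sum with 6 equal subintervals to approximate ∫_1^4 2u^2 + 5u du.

Δu = (4 − 1)/6 = 0.5.
Midpoints: 1.25, 1.75, 2.25, 2.75, 3.25, 3.75.
f(1.25) = 9.375, f(1.75) = 14.875, f(2.25) = 21.375, f(2.75) = 28.875, f(3.25) = 37.375, f(3.75) = 46.875.
Sum = Δu · [f(1.25) + f(1.75) + f(2.25) + ...].
Sum = 79.375.

79.375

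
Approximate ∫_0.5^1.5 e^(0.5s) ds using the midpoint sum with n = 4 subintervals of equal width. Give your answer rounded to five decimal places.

1.66487

Δs = (1.5 − 0.5)/4 = 0.25.
Midpoints: 0.625, 0.875, 1.125, 1.375.
f(0.625) ≈ 1.36684, f(0.875) ≈ 1.54883, f(1.125) ≈ 1.75505, f(1.375) ≈ 1.98874.
Sum = Δs · [f(0.625) + f(0.875) + f(1.125) + f(1.375)].
Sum ≈ 1.66487.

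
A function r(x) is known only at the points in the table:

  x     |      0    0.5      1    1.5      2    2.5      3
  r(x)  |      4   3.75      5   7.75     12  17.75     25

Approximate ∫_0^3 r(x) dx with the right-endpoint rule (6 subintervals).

Δx = 0.5.
Sum = 0.5·[3.75 + 5 + 7.75 + 12 + 17.75 + 25] = 35.625.

35.625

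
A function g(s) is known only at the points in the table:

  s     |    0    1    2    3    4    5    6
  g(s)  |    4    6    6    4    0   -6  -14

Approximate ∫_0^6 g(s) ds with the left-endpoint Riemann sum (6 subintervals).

Δs = 1.
Sum = 1·[4 + 6 + 6 + 4 + 0 + (-6)] = 14.

14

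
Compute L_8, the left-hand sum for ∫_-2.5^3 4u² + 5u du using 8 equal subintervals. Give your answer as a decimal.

52.20703125

Δu = (3 − (-2.5))/8 = 0.6875.
Left endpoints: -2.5, -1.8125, -1.125, -0.4375, 0.25, 0.9375, 1.625, 2.3125.
f(-2.5) = 12.5, f(-1.8125) = 4.078125, f(-1.125) = -0.5625, f(-0.4375) = -1.421875, f(0.25) = 1.5, f(0.9375) = 8.203125, f(1.625) = 18.6875, f(2.3125) = 32.953125.
Sum = Δu · [f(-2.5) + f(-1.8125) + f(-1.125) + ...].
Sum = 52.20703125.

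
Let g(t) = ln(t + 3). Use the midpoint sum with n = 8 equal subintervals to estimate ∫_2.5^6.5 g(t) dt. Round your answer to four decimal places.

8.0120

Δt = (6.5 − 2.5)/8 = 0.5.
Midpoints: 2.75, 3.25, 3.75, 4.25, 4.75, 5.25, 5.75, 6.25.
g(2.75) ≈ 1.7492, g(3.25) ≈ 1.8326, g(3.75) ≈ 1.9095, g(4.25) ≈ 1.9810, g(4.75) ≈ 2.0477, g(5.25) ≈ 2.1102, g(5.75) ≈ 2.1691, g(6.25) ≈ 2.2246.
Sum = Δt · [g(2.75) + g(3.25) + g(3.75) + ...].
Sum ≈ 8.0120.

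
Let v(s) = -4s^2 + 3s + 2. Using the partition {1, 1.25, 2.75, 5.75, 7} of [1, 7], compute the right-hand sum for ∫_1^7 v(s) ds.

Subinterval widths: 0.25, 1.5, 3, 1.25.
Right endpoints: 1.25, 2.75, 5.75, 7.
v(1.25) = -0.5, v(2.75) = -20, v(5.75) = -113, v(7) = -173.
Sum = Σ Δs_i · v(s_i).
Sum = -585.375.

-585.375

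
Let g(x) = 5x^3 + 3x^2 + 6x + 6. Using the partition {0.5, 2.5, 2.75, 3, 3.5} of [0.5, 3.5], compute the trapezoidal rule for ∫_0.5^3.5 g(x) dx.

319.55859375

Subinterval widths: 2, 0.25, 0.25, 0.5.
g(0.5) = 10.375, g(2.5) = 117.875, g(2.75) = 149.171875, g(3) = 186, g(3.5) = 278.125.
On each subinterval the trapezoid contributes (Δx_i/2)·[g(x_{i-1}) + g(x_i)].
Sum = 319.55859375.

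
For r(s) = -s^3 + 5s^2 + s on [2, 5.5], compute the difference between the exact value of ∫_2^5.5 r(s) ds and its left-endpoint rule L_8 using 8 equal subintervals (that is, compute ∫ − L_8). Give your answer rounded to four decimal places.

-4.4701

Exact integral: ∫_2^5.5 r(s) ds ≈ 52.317708.
L_8 ≈ 56.787842.
Error ≈ 52.317708 − 56.787842 ≈ -4.4701.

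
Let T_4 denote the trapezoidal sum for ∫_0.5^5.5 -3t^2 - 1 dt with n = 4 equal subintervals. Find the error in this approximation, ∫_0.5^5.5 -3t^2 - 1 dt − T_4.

Exact integral: ∫_0.5^5.5 f(t) dt = -171.25.
T_4 = -175.15625.
Error = -171.25 − (-175.15625) = 3.90625.

3.90625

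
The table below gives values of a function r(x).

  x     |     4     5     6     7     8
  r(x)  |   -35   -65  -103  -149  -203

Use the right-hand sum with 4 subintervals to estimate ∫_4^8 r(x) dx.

Δx = 1.
Sum = 1·[(-65) + (-103) + (-149) + (-203)] = -520.

-520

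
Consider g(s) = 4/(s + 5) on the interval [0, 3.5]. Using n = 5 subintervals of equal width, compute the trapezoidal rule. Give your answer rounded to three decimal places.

Δs = (3.5 − 0)/5 = 0.7.
g(0) = 0.8, g(0.7) = 40/57, g(1.4) = 0.625, g(2.1) = 40/71, g(2.8) = 20/39, g(3.5) = 8/17.
T_5 = (Δs/2)·[g(s_0) + 2g(s_1) + ... + 2g(s_{4}) + g(s_5)].
Sum ≈ 2.127.

2.127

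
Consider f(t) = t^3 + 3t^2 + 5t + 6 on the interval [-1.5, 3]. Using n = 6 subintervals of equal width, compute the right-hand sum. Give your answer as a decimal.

Δt = (3 − (-1.5))/6 = 0.75.
Right endpoints: -0.75, 0, 0.75, 1.5, 2.25, 3.
f(-0.75) = 3.515625, f(0) = 6, f(0.75) = 11.859375, f(1.5) = 23.625, f(2.25) = 43.828125, f(3) = 75.
Sum = Δt · [f(-0.75) + f(0) + f(0.75) + ...].
Sum = 122.87109375.

122.87109375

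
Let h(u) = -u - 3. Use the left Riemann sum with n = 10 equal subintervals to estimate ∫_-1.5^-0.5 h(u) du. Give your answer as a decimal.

Δu = (-0.5 − (-1.5))/10 = 0.1.
Left endpoints: -1.5, -1.4, -1.3, -1.2, -1.1, -1, -0.9, -0.8, -0.7, -0.6.
h(-1.5) = -1.5, h(-1.4) = -1.6, h(-1.3) = -1.7, h(-1.2) = -1.8, h(-1.1) = -1.9, h(-1) = -2, h(-0.9) = -2.1, h(-0.8) = -2.2, h(-0.7) = -2.3, h(-0.6) = -2.4.
Sum = Δu · [h(-1.5) + h(-1.4) + h(-1.3) + ...].
Sum = -1.95.

-1.95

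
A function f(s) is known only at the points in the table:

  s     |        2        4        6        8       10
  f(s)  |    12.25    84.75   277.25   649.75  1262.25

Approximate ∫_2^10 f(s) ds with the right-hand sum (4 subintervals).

4548

Δs = 2.
Sum = 2·[84.75 + 277.25 + 649.75 + 1262.25] = 4548.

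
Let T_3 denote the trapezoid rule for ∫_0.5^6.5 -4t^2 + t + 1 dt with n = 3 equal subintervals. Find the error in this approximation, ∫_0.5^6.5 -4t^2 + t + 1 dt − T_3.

16

Exact integral: ∫_0.5^6.5 f(t) dt = -339.
T_3 = -355.
Error = -339 − (-355) = 16.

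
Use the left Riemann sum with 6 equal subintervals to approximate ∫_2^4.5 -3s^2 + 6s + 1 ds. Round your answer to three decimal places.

Δs = (4.5 − 2)/6 = 5/12.
Left endpoints: 2, 29/12, 17/6, 3.25, 11/3, 49/12.
f(2) = 1, f(29/12) = -97/48, f(17/6) = -73/12, f(3.25) = -11.1875, f(11/3) = -52/3, f(49/12) = -1177/48.
Sum = Δs · [f(2) + f(29/12) + f(17/6) + ...].
Sum ≈ -25.061.

-25.061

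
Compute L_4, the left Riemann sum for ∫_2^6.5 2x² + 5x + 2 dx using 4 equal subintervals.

Δx = (6.5 − 2)/4 = 1.125.
Left endpoints: 2, 3.125, 4.25, 5.375.
f(2) = 20, f(3.125) = 37.15625, f(4.25) = 59.375, f(5.375) = 86.65625.
Sum = Δx · [f(2) + f(3.125) + f(4.25) + f(5.375)].
Sum = 228.5859375.

228.5859375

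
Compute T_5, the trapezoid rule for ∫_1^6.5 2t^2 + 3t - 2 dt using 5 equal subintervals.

235.51

Δt = (6.5 − 1)/5 = 1.1.
f(1) = 3, f(2.1) = 13.12, f(3.2) = 28.08, f(4.3) = 47.88, f(5.4) = 72.52, f(6.5) = 102.
T_5 = (Δt/2)·[f(t_0) + 2f(t_1) + ... + 2f(t_{4}) + f(t_5)].
Sum = 235.51.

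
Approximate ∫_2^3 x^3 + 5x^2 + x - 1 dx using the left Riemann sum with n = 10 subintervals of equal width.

Δx = (3 − 2)/10 = 0.1.
Left endpoints: 2, 2.1, 2.2, 2.3, 2.4, 2.5, 2.6, 2.7, 2.8, 2.9.
f(2) = 29, f(2.1) = 32.411, f(2.2) = 36.048, f(2.3) = 39.917, f(2.4) = 44.024, f(2.5) = 48.375, f(2.6) = 52.976, f(2.7) = 57.833, f(2.8) = 62.952, f(2.9) = 68.339.
Sum = Δx · [f(2) + f(2.1) + f(2.2) + ...].
Sum = 47.1875.

47.1875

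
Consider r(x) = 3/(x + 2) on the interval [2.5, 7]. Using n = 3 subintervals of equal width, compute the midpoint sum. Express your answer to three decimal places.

2.069

Δx = (7 − 2.5)/3 = 1.5.
Midpoints: 3.25, 4.75, 6.25.
r(3.25) = 4/7, r(4.75) = 4/9, r(6.25) = 4/11.
Sum = Δx · [r(3.25) + r(4.75) + r(6.25)].
Sum ≈ 2.069.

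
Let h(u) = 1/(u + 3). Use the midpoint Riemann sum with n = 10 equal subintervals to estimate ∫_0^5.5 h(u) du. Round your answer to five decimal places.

Δu = (5.5 − 0)/10 = 0.55.
Midpoints: 0.275, 0.825, 1.375, 1.925, 2.475, 3.025, 3.575, 4.125, 4.675, 5.225.
h(0.275) = 40/131, h(0.825) = 40/153, h(1.375) = 8/35, h(1.925) = 40/197, h(2.475) = 40/219, h(3.025) = 40/241, h(3.575) = 40/263, h(4.125) = 8/57, h(4.675) = 40/307, h(5.225) = 40/329.
Sum = Δu · [h(0.275) + h(0.825) + h(1.375) + ...].
Sum ≈ 1.04024.

1.04024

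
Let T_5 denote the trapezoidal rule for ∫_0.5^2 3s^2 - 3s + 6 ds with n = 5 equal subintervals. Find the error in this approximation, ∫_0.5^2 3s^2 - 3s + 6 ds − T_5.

-0.0675

Exact integral: ∫_0.5^2 f(s) ds = 11.25.
T_5 = 11.3175.
Error = 11.25 − 11.3175 = -0.0675.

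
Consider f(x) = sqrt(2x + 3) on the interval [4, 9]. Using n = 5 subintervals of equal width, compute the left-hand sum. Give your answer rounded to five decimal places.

19.27716

Δx = (9 − 4)/5 = 1.
Left endpoints: 4, 5, 6, 7, 8.
f(4) ≈ 3.31662, f(5) ≈ 3.60555, f(6) ≈ 3.87298, f(7) ≈ 4.12311, f(8) ≈ 4.35890.
Sum = Δx · [f(4) + f(5) + f(6) + f(7) + f(8)].
Sum ≈ 19.27716.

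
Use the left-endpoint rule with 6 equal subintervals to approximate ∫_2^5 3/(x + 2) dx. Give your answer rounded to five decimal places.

Δx = (5 − 2)/6 = 0.5.
Left endpoints: 2, 2.5, 3, 3.5, 4, 4.5.
f(2) = 0.75, f(2.5) = 2/3, f(3) = 0.6, f(3.5) = 6/11, f(4) = 0.5, f(4.5) = 6/13.
Sum = Δx · [f(2) + f(2.5) + f(3) + ...].
Sum ≈ 1.76183.

1.76183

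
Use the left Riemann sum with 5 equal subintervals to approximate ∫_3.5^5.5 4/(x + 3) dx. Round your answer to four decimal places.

1.1025

Δx = (5.5 − 3.5)/5 = 0.4.
Left endpoints: 3.5, 3.9, 4.3, 4.7, 5.1.
f(3.5) = 8/13, f(3.9) = 40/69, f(4.3) = 40/73, f(4.7) = 40/77, f(5.1) = 40/81.
Sum = Δx · [f(3.5) + f(3.9) + f(4.3) + f(4.7) + f(5.1)].
Sum ≈ 1.1025.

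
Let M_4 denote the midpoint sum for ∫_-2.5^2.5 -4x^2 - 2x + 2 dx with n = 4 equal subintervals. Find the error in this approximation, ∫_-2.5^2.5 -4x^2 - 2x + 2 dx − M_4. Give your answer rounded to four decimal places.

Exact integral: ∫_-2.5^2.5 f(x) dx ≈ -31.666667.
M_4 = -29.0625.
Error ≈ -31.666667 − (-29.0625) ≈ -2.6042.

-2.6042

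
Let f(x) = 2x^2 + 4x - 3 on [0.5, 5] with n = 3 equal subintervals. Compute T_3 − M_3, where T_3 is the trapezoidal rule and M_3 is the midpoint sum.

T_3 = 122.625.
M_3 = 117.5625.
T_3 − M_3 = 5.0625.

5.0625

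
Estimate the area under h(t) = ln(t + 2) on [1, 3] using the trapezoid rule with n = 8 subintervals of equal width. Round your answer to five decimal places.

Δt = (3 − 1)/8 = 0.25.
h(1) ≈ 1.09861, h(1.25) ≈ 1.17865, h(1.5) ≈ 1.25276, h(1.75) ≈ 1.32176, h(2) ≈ 1.38629, h(2.25) ≈ 1.44692, h(2.5) ≈ 1.50408, h(2.75) ≈ 1.55814, h(3) ≈ 1.60944.
T_8 = (Δt/2)·[h(t_0) + 2h(t_1) + ... + 2h(t_{7}) + h(t_8)].
Sum ≈ 2.75066.

2.75066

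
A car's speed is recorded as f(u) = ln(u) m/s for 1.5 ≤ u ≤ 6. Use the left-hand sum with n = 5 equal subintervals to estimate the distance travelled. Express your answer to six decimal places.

4.985263

Δu = (6 − 1.5)/5 = 0.9.
Left endpoints: 1.5, 2.4, 3.3, 4.2, 5.1.
f(1.5) ≈ 0.405465, f(2.4) ≈ 0.875469, f(3.3) ≈ 1.193922, f(4.2) ≈ 1.435085, f(5.1) ≈ 1.629241.
Sum = Δu · [f(1.5) + f(2.4) + f(3.3) + f(4.2) + f(5.1)].
Sum ≈ 4.985263.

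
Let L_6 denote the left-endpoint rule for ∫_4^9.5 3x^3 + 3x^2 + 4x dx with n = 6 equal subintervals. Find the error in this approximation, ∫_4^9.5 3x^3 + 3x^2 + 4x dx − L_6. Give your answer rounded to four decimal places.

1153.9640

Exact integral: ∫_4^9.5 f(x) dx = 6858.671875.
L_6 ≈ 5704.707899.
Error ≈ 6858.671875 − 5704.707899 ≈ 1153.9640.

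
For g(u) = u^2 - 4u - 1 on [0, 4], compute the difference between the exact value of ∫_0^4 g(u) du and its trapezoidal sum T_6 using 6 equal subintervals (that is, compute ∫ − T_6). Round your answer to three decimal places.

-0.296

Exact integral: ∫_0^4 g(u) du ≈ -14.66667.
T_6 ≈ -14.37037.
Error ≈ -14.66667 − (-14.37037) ≈ -0.296.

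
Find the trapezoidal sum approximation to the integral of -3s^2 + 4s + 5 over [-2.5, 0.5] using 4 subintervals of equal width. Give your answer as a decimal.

Δs = (0.5 − (-2.5))/4 = 0.75.
f(-2.5) = -23.75, f(-1.75) = -11.1875, f(-1) = -2, f(-0.25) = 3.8125, f(0.5) = 6.25.
T_4 = (Δs/2)·[f(s_0) + 2f(s_1) + 2f(s_2) + 2f(s_3) + f(s_4)].
Sum = -13.59375.

-13.59375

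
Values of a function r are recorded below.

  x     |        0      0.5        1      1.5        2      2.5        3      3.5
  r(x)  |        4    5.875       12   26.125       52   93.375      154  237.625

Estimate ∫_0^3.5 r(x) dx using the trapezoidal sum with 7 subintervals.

232.09375

Δx = 0.5.
T_7 = (0.5/2)·[4 + 2·5.875 + 2·12 + 2·26.125 + 2·52 + 2·93.375 + 2·154 + 237.625] = 232.09375.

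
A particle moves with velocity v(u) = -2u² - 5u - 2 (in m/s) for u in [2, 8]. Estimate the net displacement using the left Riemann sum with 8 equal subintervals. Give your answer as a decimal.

Δu = (8 − 2)/8 = 0.75.
Left endpoints: 2, 2.75, 3.5, 4.25, 5, 5.75, 6.5, 7.25.
v(2) = -20, v(2.75) = -30.875, v(3.5) = -44, v(4.25) = -59.375, v(5) = -77, v(5.75) = -96.875, v(6.5) = -119, v(7.25) = -143.375.
Sum = Δu · [v(2) + v(2.75) + v(3.5) + ...].
Sum = -442.875.

-442.875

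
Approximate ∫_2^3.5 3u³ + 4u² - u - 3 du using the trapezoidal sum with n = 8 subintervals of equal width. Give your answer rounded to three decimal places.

Δu = (3.5 − 2)/8 = 0.1875.
f(2) = 35, f(2.1875) = 185777/4096, f(2.375) = 29377/512, f(2.5625) = 291563/4096, f(2.75) = 86.890625, f(2.9375) = 428525/4096, f(3.125) = 63739/512, f(3.3125) = 600551/4096, f(3.5) = 171.125.
T_8 = (Δu/2)·[f(u_0) + 2f(u_1) + ... + 2f(u_{7}) + f(u_8)].
Sum ≈ 138.675.

138.675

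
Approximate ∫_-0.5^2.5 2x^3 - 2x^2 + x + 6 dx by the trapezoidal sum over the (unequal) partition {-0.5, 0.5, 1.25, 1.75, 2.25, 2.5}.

Subinterval widths: 1, 0.75, 0.5, 0.5, 0.25.
f(-0.5) = 4.75, f(0.5) = 6.25, f(1.25) = 8.03125, f(1.75) = 12.34375, f(2.25) = 20.90625, f(2.5) = 27.25.
On each subinterval the trapezoid contributes (Δx_i/2)·[f(x_{i-1}) + f(x_i)].
Sum = 30.28125.

30.28125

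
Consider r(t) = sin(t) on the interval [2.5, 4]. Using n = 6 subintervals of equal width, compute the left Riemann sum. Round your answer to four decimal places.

0.0227

Δt = (4 − 2.5)/6 = 0.25.
Left endpoints: 2.5, 2.75, 3, 3.25, 3.5, 3.75.
r(2.5) ≈ 0.5985, r(2.75) ≈ 0.3817, r(3) ≈ 0.1411, r(3.25) ≈ -0.1082, r(3.5) ≈ -0.3508, r(3.75) ≈ -0.5716.
Sum = Δt · [r(2.5) + r(2.75) + r(3) + ...].
Sum ≈ 0.0227.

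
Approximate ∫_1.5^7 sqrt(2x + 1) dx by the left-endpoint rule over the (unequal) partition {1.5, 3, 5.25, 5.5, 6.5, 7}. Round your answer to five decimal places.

Subinterval widths: 1.5, 2.25, 0.25, 1, 0.5.
Left endpoints: 1.5, 3, 5.25, 5.5, 6.5.
f(1.5) ≈ 2.00000, f(3) ≈ 2.64575, f(5.25) ≈ 3.39116, f(5.5) ≈ 3.46410, f(6.5) ≈ 3.74166.
Sum = Σ Δx_i · f(x_i).
Sum ≈ 15.13566.

15.13566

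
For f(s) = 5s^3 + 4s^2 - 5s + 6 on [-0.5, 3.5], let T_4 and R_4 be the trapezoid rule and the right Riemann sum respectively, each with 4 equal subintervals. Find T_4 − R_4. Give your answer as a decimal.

T_4 = 256.5.
R_4 = 378.
T_4 − R_4 = -121.5.

-121.5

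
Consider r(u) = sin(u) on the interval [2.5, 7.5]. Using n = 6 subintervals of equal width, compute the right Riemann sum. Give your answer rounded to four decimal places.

-0.9391

Δu = (7.5 − 2.5)/6 = 5/6.
Right endpoints: 10/3, 25/6, 5, 35/6, 20/3, 7.5.
r(10/3) ≈ -0.1906, r(25/6) ≈ -0.8548, r(5) ≈ -0.9589, r(35/6) ≈ -0.4348, r(20/3) ≈ 0.3742, r(7.5) ≈ 0.9380.
Sum = Δu · [r(10/3) + r(25/6) + r(5) + ...].
Sum ≈ -0.9391.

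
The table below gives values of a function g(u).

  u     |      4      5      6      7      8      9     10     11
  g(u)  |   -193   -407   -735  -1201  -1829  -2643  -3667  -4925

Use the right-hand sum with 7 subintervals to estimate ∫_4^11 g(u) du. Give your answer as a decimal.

Δu = 1.
Sum = 1·[(-407) + (-735) + (-1201) + (-1829) + (-2643) + (-3667) + (-4925)] = -15407.

-15407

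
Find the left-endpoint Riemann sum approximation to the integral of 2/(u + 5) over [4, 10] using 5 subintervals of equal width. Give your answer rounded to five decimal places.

1.07688

Δu = (10 − 4)/5 = 1.2.
Left endpoints: 4, 5.2, 6.4, 7.6, 8.8.
f(4) = 2/9, f(5.2) = 10/51, f(6.4) = 10/57, f(7.6) = 10/63, f(8.8) = 10/69.
Sum = Δu · [f(4) + f(5.2) + f(6.4) + f(7.6) + f(8.8)].
Sum ≈ 1.07688.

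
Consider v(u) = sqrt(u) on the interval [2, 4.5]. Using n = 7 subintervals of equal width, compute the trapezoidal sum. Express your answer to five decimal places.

Δu = (4.5 − 2)/7 = 5/14.
v(2) ≈ 1.41421, v(33/14) ≈ 1.53530, v(19/7) ≈ 1.64751, v(43/14) ≈ 1.75255, v(24/7) ≈ 1.85164, v(53/14) ≈ 1.94569, v(29/7) ≈ 2.03540, v(4.5) ≈ 2.12132.
T_7 = (Δu/2)·[v(u_0) + 2v(u_1) + ... + 2v(u_{6}) + v(u_7)].
Sum ≈ 4.47709.

4.47709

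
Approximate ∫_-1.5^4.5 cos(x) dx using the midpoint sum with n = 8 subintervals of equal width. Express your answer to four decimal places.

Δx = (4.5 − (-1.5))/8 = 0.75.
Midpoints: -1.125, -0.375, 0.375, 1.125, 1.875, 2.625, 3.375, 4.125.
f(-1.125) ≈ 0.4312, f(-0.375) ≈ 0.9305, f(0.375) ≈ 0.9305, f(1.125) ≈ 0.4312, f(1.875) ≈ -0.2995, f(2.625) ≈ -0.8695, f(3.375) ≈ -0.9729, f(4.125) ≈ -0.5542.
Sum = Δx · [f(-1.125) + f(-0.375) + f(0.375) + ...].
Sum ≈ 0.0204.

0.0204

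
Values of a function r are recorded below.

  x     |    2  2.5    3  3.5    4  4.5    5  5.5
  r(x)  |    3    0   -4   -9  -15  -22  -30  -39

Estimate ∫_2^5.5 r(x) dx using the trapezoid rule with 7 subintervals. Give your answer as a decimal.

-49

Δx = 0.5.
T_7 = (0.5/2)·[3 + 2·0 + 2·(-4) + 2·(-9) + 2·(-15) + 2·(-22) + 2·(-30) + (-39)] = -49.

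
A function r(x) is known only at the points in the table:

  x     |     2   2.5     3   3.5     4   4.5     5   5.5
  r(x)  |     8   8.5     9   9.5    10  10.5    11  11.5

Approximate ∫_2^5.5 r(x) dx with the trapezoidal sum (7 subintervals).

34.125

Δx = 0.5.
T_7 = (0.5/2)·[8 + 2·8.5 + 2·9 + 2·9.5 + 2·10 + 2·10.5 + 2·11 + 11.5] = 34.125.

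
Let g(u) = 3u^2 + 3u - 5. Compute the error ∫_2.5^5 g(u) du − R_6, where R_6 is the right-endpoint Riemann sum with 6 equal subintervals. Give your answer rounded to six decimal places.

-13.498264

Exact integral: ∫_2.5^5 g(u) du = 125.
R_6 ≈ 138.49826389.
Error ≈ 125 − 138.49826389 ≈ -13.498264.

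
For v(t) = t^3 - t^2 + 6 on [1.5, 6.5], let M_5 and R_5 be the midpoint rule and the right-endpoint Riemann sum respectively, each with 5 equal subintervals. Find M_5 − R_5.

-129.375

M_5 = 380.
R_5 = 509.375.
M_5 − R_5 = -129.375.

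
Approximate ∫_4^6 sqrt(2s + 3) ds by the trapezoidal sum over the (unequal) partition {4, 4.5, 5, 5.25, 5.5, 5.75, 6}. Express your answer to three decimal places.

7.203

Subinterval widths: 0.5, 0.5, 0.25, 0.25, 0.25, 0.25.
f(4) ≈ 3.317, f(4.5) ≈ 3.464, f(5) ≈ 3.606, f(5.25) ≈ 3.674, f(5.5) ≈ 3.742, f(5.75) ≈ 3.808, f(6) ≈ 3.873.
On each subinterval the trapezoid contributes (Δs_i/2)·[f(s_{i-1}) + f(s_i)].
Sum ≈ 7.203.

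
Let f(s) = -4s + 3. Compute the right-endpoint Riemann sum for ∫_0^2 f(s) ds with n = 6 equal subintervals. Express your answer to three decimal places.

Δs = (2 − 0)/6 = 1/3.
Right endpoints: 1/3, 2/3, 1, 4/3, 5/3, 2.
f(1/3) = 5/3, f(2/3) = 1/3, f(1) = -1, f(4/3) = -7/3, f(5/3) = -11/3, f(2) = -5.
Sum = Δs · [f(1/3) + f(2/3) + f(1) + ...].
Sum ≈ -3.333.

-3.333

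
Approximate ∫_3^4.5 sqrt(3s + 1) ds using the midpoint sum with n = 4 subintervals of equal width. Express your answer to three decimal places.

5.243

Δs = (4.5 − 3)/4 = 0.375.
Midpoints: 3.1875, 3.5625, 3.9375, 4.3125.
f(3.1875) ≈ 3.250, f(3.5625) ≈ 3.419, f(3.9375) ≈ 3.579, f(4.3125) ≈ 3.733.
Sum = Δs · [f(3.1875) + f(3.5625) + f(3.9375) + f(4.3125)].
Sum ≈ 5.243.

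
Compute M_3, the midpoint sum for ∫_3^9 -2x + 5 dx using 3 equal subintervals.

-42

Δx = (9 − 3)/3 = 2.
Midpoints: 4, 6, 8.
f(4) = -3, f(6) = -7, f(8) = -11.
Sum = Δx · [f(4) + f(6) + f(8)].
Sum = -42.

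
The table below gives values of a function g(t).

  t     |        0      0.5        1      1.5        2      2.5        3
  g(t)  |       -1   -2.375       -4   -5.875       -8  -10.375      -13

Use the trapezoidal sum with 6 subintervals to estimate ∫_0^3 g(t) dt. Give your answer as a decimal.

-18.8125

Δt = 0.5.
T_6 = (0.5/2)·[(-1) + 2·(-2.375) + 2·(-4) + 2·(-5.875) + 2·(-8) + 2·(-10.375) + (-13)] = -18.8125.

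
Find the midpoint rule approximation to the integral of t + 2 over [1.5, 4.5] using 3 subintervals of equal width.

15

Δt = (4.5 − 1.5)/3 = 1.
Midpoints: 2, 3, 4.
f(2) = 4, f(3) = 5, f(4) = 6.
Sum = Δt · [f(2) + f(3) + f(4)].
Sum = 15.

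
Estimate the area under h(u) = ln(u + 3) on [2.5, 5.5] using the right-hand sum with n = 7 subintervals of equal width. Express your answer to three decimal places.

5.907

Δu = (5.5 − 2.5)/7 = 3/7.
Right endpoints: 41/14, 47/14, 53/14, 59/14, 65/14, 71/14, 5.5.
h(41/14) ≈ 1.780, h(47/14) ≈ 1.850, h(53/14) ≈ 1.915, h(59/14) ≈ 1.976, h(65/14) ≈ 2.034, h(71/14) ≈ 2.088, h(5.5) ≈ 2.140.
Sum = Δu · [h(41/14) + h(47/14) + h(53/14) + ...].
Sum ≈ 5.907.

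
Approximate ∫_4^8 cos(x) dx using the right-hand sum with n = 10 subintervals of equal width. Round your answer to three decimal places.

1.824

Δx = (8 − 4)/10 = 0.4.
Right endpoints: 4.4, 4.8, 5.2, 5.6, 6, 6.4, 6.8, 7.2, 7.6, 8.
f(4.4) ≈ -0.307, f(4.8) ≈ 0.087, f(5.2) ≈ 0.469, f(5.6) ≈ 0.776, f(6) ≈ 0.960, f(6.4) ≈ 0.993, f(6.8) ≈ 0.869, f(7.2) ≈ 0.608, f(7.6) ≈ 0.251, f(8) ≈ -0.146.
Sum = Δx · [f(4.4) + f(4.8) + f(5.2) + ...].
Sum ≈ 1.824.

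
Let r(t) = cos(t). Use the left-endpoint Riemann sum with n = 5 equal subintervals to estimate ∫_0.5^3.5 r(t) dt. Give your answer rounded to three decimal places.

Δt = (3.5 − 0.5)/5 = 0.6.
Left endpoints: 0.5, 1.1, 1.7, 2.3, 2.9.
r(0.5) ≈ 0.878, r(1.1) ≈ 0.454, r(1.7) ≈ -0.129, r(2.3) ≈ -0.666, r(2.9) ≈ -0.971.
Sum = Δt · [r(0.5) + r(1.1) + r(1.7) + r(2.3) + r(2.9)].
Sum ≈ -0.261.

-0.261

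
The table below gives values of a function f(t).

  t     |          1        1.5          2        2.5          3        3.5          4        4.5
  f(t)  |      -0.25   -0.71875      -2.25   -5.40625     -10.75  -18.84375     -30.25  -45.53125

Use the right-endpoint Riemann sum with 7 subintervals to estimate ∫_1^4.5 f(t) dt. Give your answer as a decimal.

Δt = 0.5.
Sum = 0.5·[(-0.71875) + (-2.25) + (-5.40625) + (-10.75) + (-18.84375) + (-30.25) + (-45.53125)] = -56.875.

-56.875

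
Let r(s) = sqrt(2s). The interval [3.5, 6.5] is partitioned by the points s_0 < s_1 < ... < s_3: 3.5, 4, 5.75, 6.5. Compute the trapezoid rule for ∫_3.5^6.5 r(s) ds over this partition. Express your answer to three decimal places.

Subinterval widths: 0.5, 1.75, 0.75.
r(3.5) ≈ 2.646, r(4) ≈ 2.828, r(5.75) ≈ 3.391, r(6.5) ≈ 3.606.
On each subinterval the trapezoid contributes (Δs_i/2)·[r(s_{i-1}) + r(s_i)].
Sum ≈ 9.434.

9.434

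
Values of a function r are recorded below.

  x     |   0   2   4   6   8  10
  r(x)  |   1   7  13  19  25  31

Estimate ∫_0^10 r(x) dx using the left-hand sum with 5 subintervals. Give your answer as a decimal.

Δx = 2.
Sum = 2·[1 + 7 + 13 + 19 + 25] = 130.

130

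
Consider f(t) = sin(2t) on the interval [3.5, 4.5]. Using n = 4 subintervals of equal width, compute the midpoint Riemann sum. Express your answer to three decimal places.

0.841

Δt = (4.5 − 3.5)/4 = 0.25.
Midpoints: 3.625, 3.875, 4.125, 4.375.
f(3.625) ≈ 0.823, f(3.875) ≈ 0.995, f(4.125) ≈ 0.923, f(4.375) ≈ 0.625.
Sum = Δt · [f(3.625) + f(3.875) + f(4.125) + f(4.375)].
Sum ≈ 0.841.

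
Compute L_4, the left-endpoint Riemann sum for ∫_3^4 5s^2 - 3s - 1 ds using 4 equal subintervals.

46.21875

Δs = (4 − 3)/4 = 0.25.
Left endpoints: 3, 3.25, 3.5, 3.75.
f(3) = 35, f(3.25) = 42.0625, f(3.5) = 49.75, f(3.75) = 58.0625.
Sum = Δs · [f(3) + f(3.25) + f(3.5) + f(3.75)].
Sum = 46.21875.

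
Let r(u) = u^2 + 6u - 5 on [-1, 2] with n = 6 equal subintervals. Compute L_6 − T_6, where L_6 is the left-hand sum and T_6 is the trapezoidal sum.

L_6 = -8.125.
T_6 = -2.875.
L_6 − T_6 = -5.25.

-5.25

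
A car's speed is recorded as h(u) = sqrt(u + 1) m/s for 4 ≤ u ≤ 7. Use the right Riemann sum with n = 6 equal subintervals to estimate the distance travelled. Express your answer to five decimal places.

7.77850

Δu = (7 − 4)/6 = 0.5.
Right endpoints: 4.5, 5, 5.5, 6, 6.5, 7.
h(4.5) ≈ 2.34521, h(5) ≈ 2.44949, h(5.5) ≈ 2.54951, h(6) ≈ 2.64575, h(6.5) ≈ 2.73861, h(7) ≈ 2.82843.
Sum = Δu · [h(4.5) + h(5) + h(5.5) + ...].
Sum ≈ 7.77850.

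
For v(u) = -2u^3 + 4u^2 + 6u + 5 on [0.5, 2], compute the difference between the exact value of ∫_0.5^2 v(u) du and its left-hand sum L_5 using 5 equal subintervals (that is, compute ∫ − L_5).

Exact integral: ∫_0.5^2 v(u) du = 21.28125.
L_5 = 19.965.
Error = 21.28125 − 19.965 = 1.31625.

1.31625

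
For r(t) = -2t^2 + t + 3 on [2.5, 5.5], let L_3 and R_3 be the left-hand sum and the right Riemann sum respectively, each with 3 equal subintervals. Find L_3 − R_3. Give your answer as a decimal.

45

L_3 = -58.
R_3 = -103.
L_3 − R_3 = 45.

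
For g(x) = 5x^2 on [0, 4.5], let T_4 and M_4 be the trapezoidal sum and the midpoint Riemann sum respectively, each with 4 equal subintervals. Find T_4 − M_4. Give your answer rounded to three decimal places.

T_4 = 156.62109375.
M_4 ≈ 149.50195.
T_4 − M_4 ≈ 7.119.

7.119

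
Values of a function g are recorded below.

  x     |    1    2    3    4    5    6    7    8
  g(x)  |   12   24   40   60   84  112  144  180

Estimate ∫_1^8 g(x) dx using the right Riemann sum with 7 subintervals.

Δx = 1.
Sum = 1·[24 + 40 + 60 + 84 + 112 + 144 + 180] = 644.

644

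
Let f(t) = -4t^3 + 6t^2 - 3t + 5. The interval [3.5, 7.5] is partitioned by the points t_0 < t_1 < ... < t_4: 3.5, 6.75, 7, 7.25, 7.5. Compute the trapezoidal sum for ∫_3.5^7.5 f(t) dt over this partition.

-2620.15625

Subinterval widths: 3.25, 0.25, 0.25, 0.25.
f(3.5) = -103.5, f(6.75) = -972.0625, f(7) = -1094, f(7.25) = -1225.6875, f(7.5) = -1367.5.
On each subinterval the trapezoid contributes (Δt_i/2)·[f(t_{i-1}) + f(t_i)].
Sum = -2620.15625.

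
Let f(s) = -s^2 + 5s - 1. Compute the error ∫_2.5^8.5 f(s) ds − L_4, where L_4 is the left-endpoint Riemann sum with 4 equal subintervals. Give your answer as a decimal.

-24.75

Exact integral: ∫_2.5^8.5 f(s) ds = -40.5.
L_4 = -15.75.
Error = -40.5 − (-15.75) = -24.75.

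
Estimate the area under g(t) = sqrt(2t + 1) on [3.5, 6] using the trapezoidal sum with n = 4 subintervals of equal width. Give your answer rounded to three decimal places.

Δt = (6 − 3.5)/4 = 0.625.
g(3.5) ≈ 2.828, g(4.125) ≈ 3.041, g(4.75) ≈ 3.240, g(5.375) ≈ 3.428, g(6) ≈ 3.606.
T_4 = (Δt/2)·[g(t_0) + 2g(t_1) + 2g(t_2) + 2g(t_3) + g(t_4)].
Sum ≈ 8.079.

8.079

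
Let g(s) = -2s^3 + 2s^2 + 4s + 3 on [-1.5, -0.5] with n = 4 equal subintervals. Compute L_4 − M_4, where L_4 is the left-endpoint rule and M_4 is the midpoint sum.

L_4 = 4.5625.
M_4 = 3.625.
L_4 − M_4 = 0.9375.

0.9375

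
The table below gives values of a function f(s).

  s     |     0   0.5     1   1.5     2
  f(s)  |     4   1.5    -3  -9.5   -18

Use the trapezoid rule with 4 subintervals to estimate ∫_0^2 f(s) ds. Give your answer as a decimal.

-9

Δs = 0.5.
T_4 = (0.5/2)·[4 + 2·1.5 + 2·(-3) + 2·(-9.5) + (-18)] = -9.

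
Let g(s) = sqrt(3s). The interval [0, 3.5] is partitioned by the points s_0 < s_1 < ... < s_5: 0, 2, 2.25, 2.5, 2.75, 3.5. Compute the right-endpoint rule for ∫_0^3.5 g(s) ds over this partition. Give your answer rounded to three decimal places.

Subinterval widths: 2, 0.25, 0.25, 0.25, 0.75.
Right endpoints: 2, 2.25, 2.5, 2.75, 3.5.
g(2) ≈ 2.449, g(2.25) ≈ 2.598, g(2.5) ≈ 2.739, g(2.75) ≈ 2.872, g(3.5) ≈ 3.240.
Sum = Σ Δs_i · g(s_i).
Sum ≈ 9.381.

9.381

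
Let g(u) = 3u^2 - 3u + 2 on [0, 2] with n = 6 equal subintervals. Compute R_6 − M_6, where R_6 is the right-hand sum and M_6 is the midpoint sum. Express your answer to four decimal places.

1.1667

R_6 ≈ 7.111111.
M_6 ≈ 5.944444.
R_6 − M_6 ≈ 1.1667.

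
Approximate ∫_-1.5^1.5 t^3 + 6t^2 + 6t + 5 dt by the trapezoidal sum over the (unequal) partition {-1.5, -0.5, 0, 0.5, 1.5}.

30.75

Subinterval widths: 1, 0.5, 0.5, 1.
f(-1.5) = 6.125, f(-0.5) = 3.375, f(0) = 5, f(0.5) = 9.625, f(1.5) = 30.875.
On each subinterval the trapezoid contributes (Δt_i/2)·[f(t_{i-1}) + f(t_i)].
Sum = 30.75.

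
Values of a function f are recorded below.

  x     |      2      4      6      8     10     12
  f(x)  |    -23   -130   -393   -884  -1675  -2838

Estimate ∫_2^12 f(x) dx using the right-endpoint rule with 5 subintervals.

-11840

Δx = 2.
Sum = 2·[(-130) + (-393) + (-884) + (-1675) + (-2838)] = -11840.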